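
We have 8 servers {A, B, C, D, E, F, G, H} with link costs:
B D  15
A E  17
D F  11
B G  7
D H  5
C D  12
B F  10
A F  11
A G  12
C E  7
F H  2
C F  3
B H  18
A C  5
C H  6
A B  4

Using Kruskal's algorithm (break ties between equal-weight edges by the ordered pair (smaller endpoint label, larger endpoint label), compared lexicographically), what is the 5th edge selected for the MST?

D-H

Kruskal's algorithm — process edges by increasing weight (ties by edge label):
F H (2): add — endpoints in different components.
C F (3): add — endpoints in different components.
A B (4): add — endpoints in different components.
A C (5): add — endpoints in different components.
D H (5): add — endpoints in different components.
C H (6): skip — C and H already connected.
B G (7): add — endpoints in different components.
C E (7): add — endpoints in different components.
The 5th edge added is D H.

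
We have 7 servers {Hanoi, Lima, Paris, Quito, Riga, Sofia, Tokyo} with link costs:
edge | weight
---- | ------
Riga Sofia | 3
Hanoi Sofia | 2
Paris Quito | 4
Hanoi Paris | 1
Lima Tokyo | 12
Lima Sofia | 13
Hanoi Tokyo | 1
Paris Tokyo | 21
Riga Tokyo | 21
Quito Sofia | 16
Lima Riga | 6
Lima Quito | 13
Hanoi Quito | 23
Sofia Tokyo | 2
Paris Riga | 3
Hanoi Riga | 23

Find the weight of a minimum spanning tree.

17

Prim, starting at Paris.
Step 1: cheapest edge leaving the tree is Hanoi Paris (1); add Hanoi.
Step 2: cheapest edge leaving the tree is Hanoi Tokyo (1); add Tokyo.
Step 3: cheapest edge leaving the tree is Hanoi Sofia (2); add Sofia.
Step 4: cheapest edge leaving the tree is Paris Riga (3); add Riga.
Step 5: cheapest edge leaving the tree is Paris Quito (4); add Quito.
Step 6: cheapest edge leaving the tree is Lima Riga (6); add Lima.
MST edges: Hanoi Paris, Hanoi Tokyo, Hanoi Sofia, Paris Riga, Paris Quito, Lima Riga; total weight 1+1+2+3+4+6 = 17.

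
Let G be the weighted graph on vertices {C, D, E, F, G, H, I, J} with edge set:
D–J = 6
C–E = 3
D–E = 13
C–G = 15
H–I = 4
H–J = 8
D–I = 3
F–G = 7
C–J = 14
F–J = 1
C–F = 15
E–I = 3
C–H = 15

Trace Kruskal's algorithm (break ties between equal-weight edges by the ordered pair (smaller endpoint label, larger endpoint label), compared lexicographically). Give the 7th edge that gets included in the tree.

F-G

Kruskal: consider edges lightest-first.
F–J (1): add — endpoints in different components.
C–E (3): add — endpoints in different components.
D–I (3): add — endpoints in different components.
E–I (3): add — endpoints in different components.
H–I (4): add — endpoints in different components.
D–J (6): add — endpoints in different components.
F–G (7): add — endpoints in different components.
The 7th edge added is F–G.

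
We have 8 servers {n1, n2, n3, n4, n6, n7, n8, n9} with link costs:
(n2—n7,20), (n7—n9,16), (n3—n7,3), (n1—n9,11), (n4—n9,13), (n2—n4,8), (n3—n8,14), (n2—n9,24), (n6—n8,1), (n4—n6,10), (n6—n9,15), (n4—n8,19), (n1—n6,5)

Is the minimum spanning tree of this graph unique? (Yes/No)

Yes

Kruskal's algorithm — process edges by increasing weight (ties by edge label):
n6—n8 (1): add — endpoints in different components.
n3—n7 (3): add — endpoints in different components.
n1—n6 (5): add — endpoints in different components.
n2—n4 (8): add — endpoints in different components.
n4—n6 (10): add — endpoints in different components.
n1—n9 (11): add — endpoints in different components.
n4—n9 (13): skip — n4 and n9 already connected.
n3—n8 (14): add — endpoints in different components.
Every non-tree edge has weight strictly greater than the heaviest edge on the tree path between its endpoints, so the MST is unique.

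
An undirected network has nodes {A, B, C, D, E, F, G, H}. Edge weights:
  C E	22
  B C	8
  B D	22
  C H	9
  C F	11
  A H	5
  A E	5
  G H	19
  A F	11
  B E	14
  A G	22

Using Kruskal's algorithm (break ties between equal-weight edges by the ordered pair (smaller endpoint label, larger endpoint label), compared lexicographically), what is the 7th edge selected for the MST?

Kruskal: consider edges lightest-first.
A E (5): add — endpoints in different components.
A H (5): add — endpoints in different components.
B C (8): add — endpoints in different components.
C H (9): add — endpoints in different components.
A F (11): add — endpoints in different components.
C F (11): skip — C and F already connected.
B E (14): skip — B and E already connected.
G H (19): add — endpoints in different components.
A G (22): skip — A and G already connected.
B D (22): add — endpoints in different components.
The 7th edge added is B D.

B-D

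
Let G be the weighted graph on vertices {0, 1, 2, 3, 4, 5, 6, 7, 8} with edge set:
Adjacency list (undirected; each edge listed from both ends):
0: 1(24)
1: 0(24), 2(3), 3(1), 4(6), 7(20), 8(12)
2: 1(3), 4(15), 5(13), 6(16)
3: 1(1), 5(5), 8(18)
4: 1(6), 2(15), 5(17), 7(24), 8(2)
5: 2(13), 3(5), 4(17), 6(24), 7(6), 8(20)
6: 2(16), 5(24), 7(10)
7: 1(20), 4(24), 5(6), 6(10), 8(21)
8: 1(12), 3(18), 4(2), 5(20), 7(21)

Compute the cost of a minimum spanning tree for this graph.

57

Sort edges by weight, then run Kruskal:
1—3 (1): add — endpoints in different components.
4—8 (2): add — endpoints in different components.
1—2 (3): add — endpoints in different components.
3—5 (5): add — endpoints in different components.
1—4 (6): add — endpoints in different components.
5—7 (6): add — endpoints in different components.
6—7 (10): add — endpoints in different components.
1—8 (12): skip — 1 and 8 already connected.
2—5 (13): skip — 2 and 5 already connected.
2—4 (15): skip — 2 and 4 already connected.
2—6 (16): skip — 2 and 6 already connected.
4—5 (17): skip — 4 and 5 already connected.
3—8 (18): skip — 3 and 8 already connected.
1—7 (20): skip — 1 and 7 already connected.
5—8 (20): skip — 5 and 8 already connected.
7—8 (21): skip — 7 and 8 already connected.
0—1 (24): add — endpoints in different components.
MST edges: 1—3, 4—8, 1—2, 3—5, 1—4, 5—7, 6—7, 0—1; total weight 1+2+3+5+6+6+10+24 = 57.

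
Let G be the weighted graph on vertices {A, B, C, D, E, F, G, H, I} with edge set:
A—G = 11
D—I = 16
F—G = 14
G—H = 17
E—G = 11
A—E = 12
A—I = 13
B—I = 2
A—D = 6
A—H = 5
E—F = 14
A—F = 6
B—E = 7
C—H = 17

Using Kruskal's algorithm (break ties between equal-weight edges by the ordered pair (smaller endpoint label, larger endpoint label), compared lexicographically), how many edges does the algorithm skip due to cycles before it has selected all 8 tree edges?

5

Kruskal: consider edges lightest-first.
B—I (2): add — endpoints in different components.
A—H (5): add — endpoints in different components.
A—D (6): add — endpoints in different components.
A—F (6): add — endpoints in different components.
B—E (7): add — endpoints in different components.
A—G (11): add — endpoints in different components.
E—G (11): add — endpoints in different components.
A—E (12): skip — A and E already connected.
A—I (13): skip — A and I already connected.
E—F (14): skip — E and F already connected.
F—G (14): skip — F and G already connected.
D—I (16): skip — D and I already connected.
C—H (17): add — endpoints in different components.
Edges rejected before the tree was complete: 5.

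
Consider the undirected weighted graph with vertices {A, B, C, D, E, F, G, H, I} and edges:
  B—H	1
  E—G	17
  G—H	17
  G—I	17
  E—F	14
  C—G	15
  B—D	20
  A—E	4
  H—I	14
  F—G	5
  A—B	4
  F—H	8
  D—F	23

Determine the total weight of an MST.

Prim's algorithm from F:
Step 1: cheapest edge leaving the tree is F—G (5); add G.
Step 2: cheapest edge leaving the tree is F—H (8); add H.
Step 3: cheapest edge leaving the tree is B—H (1); add B.
Step 4: cheapest edge leaving the tree is A—B (4); add A.
Step 5: cheapest edge leaving the tree is A—E (4); add E.
Step 6: cheapest edge leaving the tree is H—I (14); add I.
Step 7: cheapest edge leaving the tree is C—G (15); add C.
Step 8: cheapest edge leaving the tree is B—D (20); add D.
MST edges: F—G, F—H, B—H, A—B, A—E, H—I, C—G, B—D; total weight 5+8+1+4+4+14+15+20 = 71.

71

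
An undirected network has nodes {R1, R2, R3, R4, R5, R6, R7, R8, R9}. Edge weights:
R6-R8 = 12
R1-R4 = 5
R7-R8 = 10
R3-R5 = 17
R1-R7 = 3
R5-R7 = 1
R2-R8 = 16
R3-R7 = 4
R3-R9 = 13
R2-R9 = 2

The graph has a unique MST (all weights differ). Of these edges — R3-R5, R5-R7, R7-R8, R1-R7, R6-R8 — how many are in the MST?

Sort edges by weight, then run Kruskal:
R5-R7 (1): add — endpoints in different components.
R2-R9 (2): add — endpoints in different components.
R1-R7 (3): add — endpoints in different components.
R3-R7 (4): add — endpoints in different components.
R1-R4 (5): add — endpoints in different components.
R7-R8 (10): add — endpoints in different components.
R6-R8 (12): add — endpoints in different components.
R3-R9 (13): add — endpoints in different components.
MST edge set: {R5-R7, R2-R9, R1-R7, R3-R7, R1-R4, R7-R8, R6-R8, R3-R9}.
Of the listed edges, {R5-R7, R7-R8, R1-R7, R6-R8} are in the MST → 4.

4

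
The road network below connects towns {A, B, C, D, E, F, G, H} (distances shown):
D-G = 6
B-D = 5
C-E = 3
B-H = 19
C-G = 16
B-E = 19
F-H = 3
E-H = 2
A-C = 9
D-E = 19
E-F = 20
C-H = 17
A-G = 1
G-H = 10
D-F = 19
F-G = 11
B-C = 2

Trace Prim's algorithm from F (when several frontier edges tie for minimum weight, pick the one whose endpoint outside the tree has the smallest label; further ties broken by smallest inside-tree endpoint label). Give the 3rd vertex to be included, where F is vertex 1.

E

Prim's algorithm from F:
Step 1: cheapest edge leaving the tree is F-H (3); add H.
Step 2: cheapest edge leaving the tree is E-H (2); add E.
Step 3: cheapest edge leaving the tree is C-E (3); add C.
Step 4: cheapest edge leaving the tree is B-C (2); add B.
Step 5: cheapest edge leaving the tree is B-D (5); add D.
Step 6: cheapest edge leaving the tree is D-G (6); add G.
Step 7: cheapest edge leaving the tree is A-G (1); add A.
Vertex order: F, H, E, C, B, D, G, A. The 3rd vertex is E.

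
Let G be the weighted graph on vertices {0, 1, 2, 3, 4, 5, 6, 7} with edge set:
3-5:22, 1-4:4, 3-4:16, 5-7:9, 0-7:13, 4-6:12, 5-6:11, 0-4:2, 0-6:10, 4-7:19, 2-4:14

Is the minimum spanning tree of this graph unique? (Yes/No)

Kruskal: consider edges lightest-first.
0-4 (2): add — endpoints in different components.
1-4 (4): add — endpoints in different components.
5-7 (9): add — endpoints in different components.
0-6 (10): add — endpoints in different components.
5-6 (11): add — endpoints in different components.
4-6 (12): skip — 4 and 6 already connected.
0-7 (13): skip — 0 and 7 already connected.
2-4 (14): add — endpoints in different components.
3-4 (16): add — endpoints in different components.
Every non-tree edge has weight strictly greater than the heaviest edge on the tree path between its endpoints, so the MST is unique.

Yes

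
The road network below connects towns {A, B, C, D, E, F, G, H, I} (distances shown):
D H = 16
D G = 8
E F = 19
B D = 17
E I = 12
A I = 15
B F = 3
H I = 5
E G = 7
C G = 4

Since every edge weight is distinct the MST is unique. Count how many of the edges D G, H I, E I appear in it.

Sort edges by weight, then run Kruskal:
B F (3): add — endpoints in different components.
C G (4): add — endpoints in different components.
H I (5): add — endpoints in different components.
E G (7): add — endpoints in different components.
D G (8): add — endpoints in different components.
E I (12): add — endpoints in different components.
A I (15): add — endpoints in different components.
D H (16): skip — D and H already connected.
B D (17): add — endpoints in different components.
MST edge set: {B F, C G, H I, E G, D G, E I, A I, B D}.
Of the listed edges, {D G, H I, E I} are in the MST → 3.

3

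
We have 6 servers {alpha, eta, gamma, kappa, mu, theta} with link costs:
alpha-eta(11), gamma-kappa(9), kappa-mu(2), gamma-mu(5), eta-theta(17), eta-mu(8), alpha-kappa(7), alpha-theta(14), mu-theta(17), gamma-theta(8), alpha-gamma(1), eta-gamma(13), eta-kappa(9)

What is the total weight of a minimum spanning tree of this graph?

Grow the tree from gamma using Prim:
Step 1: frontier [alpha-gamma 1, gamma-mu 5, gamma-theta 8, gamma-kappa 9, eta-gamma 13] → take alpha-gamma (1); add alpha.
Step 2: frontier [alpha-kappa 7, alpha-eta 11, alpha-theta 14, gamma-mu 5, gamma-theta 8, gamma-kappa 9, eta-gamma 13] → take gamma-mu (5); add mu.
Step 3: frontier [alpha-kappa 7, alpha-eta 11, alpha-theta 14, gamma-theta 8, gamma-kappa 9, eta-gamma 13, kappa-mu 2, eta-mu 8, mu-theta 17] → take kappa-mu (2); add kappa.
Step 4: frontier [alpha-eta 11, alpha-theta 14, gamma-theta 8, eta-gamma 13, eta-kappa 9, eta-mu 8, mu-theta 17] → take eta-mu (8); add eta.
Step 5: frontier [alpha-theta 14, eta-theta 17, gamma-theta 8, mu-theta 17] → take gamma-theta (8); add theta.
MST edges: alpha-gamma, gamma-mu, kappa-mu, eta-mu, gamma-theta; total weight 1+5+2+8+8 = 24.

24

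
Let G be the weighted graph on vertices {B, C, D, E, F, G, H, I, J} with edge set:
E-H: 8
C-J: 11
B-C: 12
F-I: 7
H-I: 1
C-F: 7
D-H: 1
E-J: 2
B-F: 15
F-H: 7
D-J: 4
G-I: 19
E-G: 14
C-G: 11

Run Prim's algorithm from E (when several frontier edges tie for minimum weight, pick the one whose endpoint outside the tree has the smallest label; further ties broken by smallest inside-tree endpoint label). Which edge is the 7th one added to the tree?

Prim, starting at E.
Step 1: cheapest edge leaving the tree is E-J (2); add J.
Step 2: cheapest edge leaving the tree is D-J (4); add D.
Step 3: cheapest edge leaving the tree is D-H (1); add H.
Step 4: cheapest edge leaving the tree is H-I (1); add I.
Step 5: cheapest edge leaving the tree is F-H (7); add F.
Step 6: cheapest edge leaving the tree is C-F (7); add C.
Step 7: cheapest edge leaving the tree is C-G (11); add G.
Step 8: cheapest edge leaving the tree is B-C (12); add B.
The 7th edge added is C-G.

C-G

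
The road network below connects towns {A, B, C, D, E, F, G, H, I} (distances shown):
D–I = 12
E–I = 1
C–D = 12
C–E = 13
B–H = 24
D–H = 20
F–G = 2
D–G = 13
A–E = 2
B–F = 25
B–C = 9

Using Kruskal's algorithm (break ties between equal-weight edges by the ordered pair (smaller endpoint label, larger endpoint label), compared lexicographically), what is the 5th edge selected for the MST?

C-D

Sort edges by weight, then run Kruskal:
E–I (1): add — endpoints in different components.
A–E (2): add — endpoints in different components.
F–G (2): add — endpoints in different components.
B–C (9): add — endpoints in different components.
C–D (12): add — endpoints in different components.
D–I (12): add — endpoints in different components.
C–E (13): skip — C and E already connected.
D–G (13): add — endpoints in different components.
D–H (20): add — endpoints in different components.
The 5th edge added is C–D.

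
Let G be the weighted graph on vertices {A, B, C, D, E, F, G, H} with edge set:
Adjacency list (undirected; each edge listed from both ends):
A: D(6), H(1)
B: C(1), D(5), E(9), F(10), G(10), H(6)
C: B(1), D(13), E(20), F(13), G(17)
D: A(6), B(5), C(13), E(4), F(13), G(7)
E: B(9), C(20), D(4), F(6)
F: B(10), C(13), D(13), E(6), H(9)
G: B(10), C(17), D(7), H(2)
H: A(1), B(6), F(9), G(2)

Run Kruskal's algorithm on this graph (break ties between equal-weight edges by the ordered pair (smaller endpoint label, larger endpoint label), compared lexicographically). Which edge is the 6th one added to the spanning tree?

A-D

Kruskal's algorithm — process edges by increasing weight (ties by edge label):
A–H (1): add — endpoints in different components.
B–C (1): add — endpoints in different components.
G–H (2): add — endpoints in different components.
D–E (4): add — endpoints in different components.
B–D (5): add — endpoints in different components.
A–D (6): add — endpoints in different components.
B–H (6): skip — B and H already connected.
E–F (6): add — endpoints in different components.
The 6th edge added is A–D.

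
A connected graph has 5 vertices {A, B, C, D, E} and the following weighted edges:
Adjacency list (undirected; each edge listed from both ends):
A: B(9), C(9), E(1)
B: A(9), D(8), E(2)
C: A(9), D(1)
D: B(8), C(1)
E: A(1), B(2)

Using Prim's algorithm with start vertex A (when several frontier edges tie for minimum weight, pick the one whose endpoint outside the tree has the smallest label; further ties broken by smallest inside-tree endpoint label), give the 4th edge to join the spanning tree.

Grow the tree from A using Prim:
Step 1: cheapest edge leaving the tree is A–E (1); add E.
Step 2: cheapest edge leaving the tree is B–E (2); add B.
Step 3: cheapest edge leaving the tree is B–D (8); add D.
Step 4: cheapest edge leaving the tree is C–D (1); add C.
The 4th edge added is C–D.

C-D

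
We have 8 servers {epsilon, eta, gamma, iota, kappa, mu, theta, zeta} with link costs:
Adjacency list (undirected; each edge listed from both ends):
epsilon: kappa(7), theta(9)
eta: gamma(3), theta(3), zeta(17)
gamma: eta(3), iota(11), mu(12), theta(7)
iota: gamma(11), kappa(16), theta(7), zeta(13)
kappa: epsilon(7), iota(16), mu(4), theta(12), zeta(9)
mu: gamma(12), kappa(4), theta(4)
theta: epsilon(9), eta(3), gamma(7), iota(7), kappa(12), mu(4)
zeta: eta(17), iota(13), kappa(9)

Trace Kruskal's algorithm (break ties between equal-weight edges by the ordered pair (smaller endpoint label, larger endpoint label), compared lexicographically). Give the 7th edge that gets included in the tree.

Kruskal's algorithm — process edges by increasing weight (ties by edge label):
eta—gamma (3): add — endpoints in different components.
eta—theta (3): add — endpoints in different components.
kappa—mu (4): add — endpoints in different components.
mu—theta (4): add — endpoints in different components.
epsilon—kappa (7): add — endpoints in different components.
gamma—theta (7): skip — theta and gamma already connected.
iota—theta (7): add — endpoints in different components.
epsilon—theta (9): skip — theta and epsilon already connected.
kappa—zeta (9): add — endpoints in different components.
The 7th edge added is kappa—zeta.

kappa-zeta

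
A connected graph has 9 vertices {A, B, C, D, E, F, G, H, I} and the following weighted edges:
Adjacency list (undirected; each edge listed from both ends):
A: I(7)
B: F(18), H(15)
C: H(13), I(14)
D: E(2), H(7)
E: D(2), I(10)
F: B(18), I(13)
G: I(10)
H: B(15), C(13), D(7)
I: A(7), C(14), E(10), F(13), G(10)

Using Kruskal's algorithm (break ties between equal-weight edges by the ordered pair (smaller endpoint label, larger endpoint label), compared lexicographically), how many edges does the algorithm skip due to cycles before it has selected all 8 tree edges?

Kruskal's algorithm — process edges by increasing weight (ties by edge label):
D—E (2): add — endpoints in different components.
A—I (7): add — endpoints in different components.
D—H (7): add — endpoints in different components.
E—I (10): add — endpoints in different components.
G—I (10): add — endpoints in different components.
C—H (13): add — endpoints in different components.
F—I (13): add — endpoints in different components.
C—I (14): skip — C and I already connected.
B—H (15): add — endpoints in different components.
Edges rejected before the tree was complete: 1.

1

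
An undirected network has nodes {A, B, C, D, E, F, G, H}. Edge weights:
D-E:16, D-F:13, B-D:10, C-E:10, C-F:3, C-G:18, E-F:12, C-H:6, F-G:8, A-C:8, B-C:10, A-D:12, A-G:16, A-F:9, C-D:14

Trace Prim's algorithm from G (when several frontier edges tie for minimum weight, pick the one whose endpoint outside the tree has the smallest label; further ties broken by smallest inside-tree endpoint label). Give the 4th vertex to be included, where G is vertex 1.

Grow the tree from G using Prim:
Step 1: cheapest edge leaving the tree is F-G (8); add F.
Step 2: cheapest edge leaving the tree is C-F (3); add C.
Step 3: cheapest edge leaving the tree is C-H (6); add H.
Step 4: cheapest edge leaving the tree is A-C (8); add A.
Step 5: cheapest edge leaving the tree is B-C (10); add B.
Step 6: cheapest edge leaving the tree is B-D (10); add D.
Step 7: cheapest edge leaving the tree is C-E (10); add E.
Vertex order: G, F, C, H, A, B, D, E. The 4th vertex is H.

H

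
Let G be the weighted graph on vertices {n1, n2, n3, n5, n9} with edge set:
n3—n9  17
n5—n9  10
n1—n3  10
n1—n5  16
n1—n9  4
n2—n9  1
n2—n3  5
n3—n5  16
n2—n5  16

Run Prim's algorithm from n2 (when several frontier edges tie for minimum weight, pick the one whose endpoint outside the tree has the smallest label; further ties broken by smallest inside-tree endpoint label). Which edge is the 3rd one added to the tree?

n2-n3

Grow the tree from n2 using Prim:
Step 1: cheapest edge leaving the tree is n2—n9 (1); add n9.
Step 2: cheapest edge leaving the tree is n1—n9 (4); add n1.
Step 3: cheapest edge leaving the tree is n2—n3 (5); add n3.
Step 4: cheapest edge leaving the tree is n5—n9 (10); add n5.
The 3rd edge added is n2—n3.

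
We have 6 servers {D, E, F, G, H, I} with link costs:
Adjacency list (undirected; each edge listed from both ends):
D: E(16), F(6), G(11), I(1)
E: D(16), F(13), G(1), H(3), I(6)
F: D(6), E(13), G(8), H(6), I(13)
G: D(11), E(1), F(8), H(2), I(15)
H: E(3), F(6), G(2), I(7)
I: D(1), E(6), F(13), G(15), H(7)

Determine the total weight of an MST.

16

Prim, starting at D.
Step 1: frontier [D—I 1, D—F 6, D—G 11, D—E 16] → take D—I (1); add I.
Step 2: frontier [D—F 6, D—G 11, D—E 16, E—I 6, H—I 7, F—I 13, G—I 15] → take E—I (6); add E.
Step 3: frontier [D—F 6, D—G 11, E—G 1, E—H 3, E—F 13, H—I 7, F—I 13, G—I 15] → take E—G (1); add G.
Step 4: frontier [D—F 6, E—H 3, E—F 13, G—H 2, F—G 8, H—I 7, F—I 13] → take G—H (2); add H.
Step 5: frontier [D—F 6, E—F 13, F—G 8, F—H 6, F—I 13] → take D—F (6); add F.
MST edges: D—I, E—I, E—G, G—H, D—F; total weight 1+6+1+2+6 = 16.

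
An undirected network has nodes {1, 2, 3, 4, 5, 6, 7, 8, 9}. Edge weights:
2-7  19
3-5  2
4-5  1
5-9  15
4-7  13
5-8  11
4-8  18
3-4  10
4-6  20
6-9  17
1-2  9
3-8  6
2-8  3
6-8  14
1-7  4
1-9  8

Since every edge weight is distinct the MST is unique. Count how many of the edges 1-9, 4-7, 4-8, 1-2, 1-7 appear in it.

Kruskal's algorithm — process edges by increasing weight (ties by edge label):
4-5 (1): add — endpoints in different components.
3-5 (2): add — endpoints in different components.
2-8 (3): add — endpoints in different components.
1-7 (4): add — endpoints in different components.
3-8 (6): add — endpoints in different components.
1-9 (8): add — endpoints in different components.
1-2 (9): add — endpoints in different components.
3-4 (10): skip — 3 and 4 already connected.
5-8 (11): skip — 5 and 8 already connected.
4-7 (13): skip — 4 and 7 already connected.
6-8 (14): add — endpoints in different components.
MST edge set: {4-5, 3-5, 2-8, 1-7, 3-8, 1-9, 1-2, 6-8}.
Of the listed edges, {1-9, 1-2, 1-7} are in the MST → 3.

3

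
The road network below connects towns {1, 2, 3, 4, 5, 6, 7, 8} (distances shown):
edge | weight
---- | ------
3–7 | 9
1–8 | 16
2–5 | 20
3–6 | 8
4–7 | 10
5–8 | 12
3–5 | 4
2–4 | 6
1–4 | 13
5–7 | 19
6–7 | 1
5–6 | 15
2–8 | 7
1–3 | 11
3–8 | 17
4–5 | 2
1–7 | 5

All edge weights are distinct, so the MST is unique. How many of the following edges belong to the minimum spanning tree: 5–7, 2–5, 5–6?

Kruskal: consider edges lightest-first.
6–7 (1): add — endpoints in different components.
4–5 (2): add — endpoints in different components.
3–5 (4): add — endpoints in different components.
1–7 (5): add — endpoints in different components.
2–4 (6): add — endpoints in different components.
2–8 (7): add — endpoints in different components.
3–6 (8): add — endpoints in different components.
MST edge set: {6–7, 4–5, 3–5, 1–7, 2–4, 2–8, 3–6}.
Of the listed edges, {} are in the MST → 0.

0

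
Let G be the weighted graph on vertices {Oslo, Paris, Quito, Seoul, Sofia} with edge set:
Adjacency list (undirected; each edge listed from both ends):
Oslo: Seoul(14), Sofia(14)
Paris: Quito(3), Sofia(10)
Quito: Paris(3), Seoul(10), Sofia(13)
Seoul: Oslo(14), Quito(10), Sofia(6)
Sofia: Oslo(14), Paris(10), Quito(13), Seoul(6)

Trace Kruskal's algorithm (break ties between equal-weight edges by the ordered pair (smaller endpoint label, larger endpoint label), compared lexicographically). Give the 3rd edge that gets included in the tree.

Sort edges by weight, then run Kruskal:
Paris-Quito (3): add. Components now {Sofia} {Paris,Quito} {Oslo} {Seoul}
Seoul-Sofia (6): add. Components now {Seoul,Sofia} {Paris,Quito} {Oslo}
Paris-Sofia (10): add. Components now {Paris,Quito,Seoul,Sofia} {Oslo}
Quito-Seoul (10): skip — Seoul and Quito already connected.
Quito-Sofia (13): skip — Sofia and Quito already connected.
Oslo-Seoul (14): add. Components now {Oslo,Paris,Quito,Seoul,Sofia}
The 3rd edge added is Paris-Sofia.

Paris-Sofia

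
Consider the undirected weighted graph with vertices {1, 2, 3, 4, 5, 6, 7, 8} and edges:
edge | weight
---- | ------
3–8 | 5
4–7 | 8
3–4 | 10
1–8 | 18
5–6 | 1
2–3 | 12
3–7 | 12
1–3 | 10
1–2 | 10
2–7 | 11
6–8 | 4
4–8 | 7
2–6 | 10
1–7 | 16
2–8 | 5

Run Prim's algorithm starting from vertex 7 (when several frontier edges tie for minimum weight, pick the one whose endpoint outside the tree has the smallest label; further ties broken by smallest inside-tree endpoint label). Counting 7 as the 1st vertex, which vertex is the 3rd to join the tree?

Grow the tree from 7 using Prim:
Step 1: cheapest edge leaving the tree is 4–7 (8); add 4.
Step 2: cheapest edge leaving the tree is 4–8 (7); add 8.
Step 3: cheapest edge leaving the tree is 6–8 (4); add 6.
Step 4: cheapest edge leaving the tree is 5–6 (1); add 5.
Step 5: cheapest edge leaving the tree is 2–8 (5); add 2.
Step 6: cheapest edge leaving the tree is 3–8 (5); add 3.
Step 7: cheapest edge leaving the tree is 1–2 (10); add 1.
Vertex order: 7, 4, 8, 6, 5, 2, 3, 1. The 3rd vertex is 8.

8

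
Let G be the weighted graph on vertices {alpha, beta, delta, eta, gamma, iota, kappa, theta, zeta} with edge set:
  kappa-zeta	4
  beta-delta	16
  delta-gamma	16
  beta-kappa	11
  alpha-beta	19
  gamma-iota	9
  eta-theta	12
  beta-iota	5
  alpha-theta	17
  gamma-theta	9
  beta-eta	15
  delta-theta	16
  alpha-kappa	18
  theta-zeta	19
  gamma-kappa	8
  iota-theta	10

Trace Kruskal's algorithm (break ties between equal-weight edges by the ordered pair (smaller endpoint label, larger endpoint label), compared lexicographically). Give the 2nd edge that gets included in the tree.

beta-iota

Kruskal's algorithm — process edges by increasing weight (ties by edge label):
kappa-zeta (4): add — endpoints in different components.
beta-iota (5): add — endpoints in different components.
gamma-kappa (8): add — endpoints in different components.
gamma-iota (9): add — endpoints in different components.
gamma-theta (9): add — endpoints in different components.
iota-theta (10): skip — iota and theta already connected.
beta-kappa (11): skip — beta and kappa already connected.
eta-theta (12): add — endpoints in different components.
beta-eta (15): skip — beta and eta already connected.
beta-delta (16): add — endpoints in different components.
delta-gamma (16): skip — gamma and delta already connected.
delta-theta (16): skip — theta and delta already connected.
alpha-theta (17): add — endpoints in different components.
The 2nd edge added is beta-iota.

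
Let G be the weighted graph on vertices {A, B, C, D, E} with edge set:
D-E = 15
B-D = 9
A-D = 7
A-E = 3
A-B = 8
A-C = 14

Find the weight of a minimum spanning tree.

Kruskal's algorithm — process edges by increasing weight (ties by edge label):
A-E (3): add — endpoints in different components.
A-D (7): add — endpoints in different components.
A-B (8): add — endpoints in different components.
B-D (9): skip — B and D already connected.
A-C (14): add — endpoints in different components.
MST edges: A-E, A-D, A-B, A-C; total weight 3+7+8+14 = 32.

32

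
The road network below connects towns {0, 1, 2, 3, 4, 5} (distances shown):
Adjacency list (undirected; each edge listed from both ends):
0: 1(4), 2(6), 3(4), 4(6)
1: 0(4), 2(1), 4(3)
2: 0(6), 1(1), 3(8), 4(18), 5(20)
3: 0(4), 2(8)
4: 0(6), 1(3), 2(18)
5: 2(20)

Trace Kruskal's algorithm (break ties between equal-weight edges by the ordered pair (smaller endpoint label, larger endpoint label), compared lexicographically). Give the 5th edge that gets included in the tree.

Kruskal: consider edges lightest-first.
1 2 (1): add — endpoints in different components.
1 4 (3): add — endpoints in different components.
0 1 (4): add — endpoints in different components.
0 3 (4): add — endpoints in different components.
0 2 (6): skip — 0 and 2 already connected.
0 4 (6): skip — 0 and 4 already connected.
2 3 (8): skip — 2 and 3 already connected.
2 4 (18): skip — 2 and 4 already connected.
2 5 (20): add — endpoints in different components.
The 5th edge added is 2 5.

2-5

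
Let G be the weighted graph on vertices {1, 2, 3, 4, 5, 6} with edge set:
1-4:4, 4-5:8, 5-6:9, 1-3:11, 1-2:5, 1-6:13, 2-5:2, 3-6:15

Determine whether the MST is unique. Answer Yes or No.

Yes

Kruskal: consider edges lightest-first.
2-5 (2): add — endpoints in different components.
1-4 (4): add — endpoints in different components.
1-2 (5): add — endpoints in different components.
4-5 (8): skip — 4 and 5 already connected.
5-6 (9): add — endpoints in different components.
1-3 (11): add — endpoints in different components.
Every non-tree edge has weight strictly greater than the heaviest edge on the tree path between its endpoints, so the MST is unique.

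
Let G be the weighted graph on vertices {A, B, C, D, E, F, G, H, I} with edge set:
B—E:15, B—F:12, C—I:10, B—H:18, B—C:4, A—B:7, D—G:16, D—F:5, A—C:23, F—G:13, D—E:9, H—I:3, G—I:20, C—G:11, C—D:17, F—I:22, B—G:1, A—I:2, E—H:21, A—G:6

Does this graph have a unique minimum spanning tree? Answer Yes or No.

Yes

Kruskal: consider edges lightest-first.
B—G (1): add — endpoints in different components.
A—I (2): add — endpoints in different components.
H—I (3): add — endpoints in different components.
B—C (4): add — endpoints in different components.
D—F (5): add — endpoints in different components.
A—G (6): add — endpoints in different components.
A—B (7): skip — A and B already connected.
D—E (9): add — endpoints in different components.
C—I (10): skip — C and I already connected.
C—G (11): skip — C and G already connected.
B—F (12): add — endpoints in different components.
Every non-tree edge has weight strictly greater than the heaviest edge on the tree path between its endpoints, so the MST is unique.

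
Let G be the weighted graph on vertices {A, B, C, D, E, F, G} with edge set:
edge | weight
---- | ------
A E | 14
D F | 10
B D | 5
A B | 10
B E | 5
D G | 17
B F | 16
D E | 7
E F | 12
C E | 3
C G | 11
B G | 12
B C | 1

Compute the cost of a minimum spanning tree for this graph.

Sort edges by weight, then run Kruskal:
B C (1): add — endpoints in different components.
C E (3): add — endpoints in different components.
B D (5): add — endpoints in different components.
B E (5): skip — B and E already connected.
D E (7): skip — D and E already connected.
A B (10): add — endpoints in different components.
D F (10): add — endpoints in different components.
C G (11): add — endpoints in different components.
MST edges: B C, C E, B D, A B, D F, C G; total weight 1+3+5+10+10+11 = 40.

40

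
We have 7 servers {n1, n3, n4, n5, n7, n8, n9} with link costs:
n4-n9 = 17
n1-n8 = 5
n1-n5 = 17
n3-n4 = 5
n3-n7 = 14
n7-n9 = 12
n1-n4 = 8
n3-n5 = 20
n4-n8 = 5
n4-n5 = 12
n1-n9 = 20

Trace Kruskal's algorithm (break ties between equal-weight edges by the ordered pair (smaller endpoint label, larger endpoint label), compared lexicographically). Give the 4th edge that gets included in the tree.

n4-n5

Kruskal: consider edges lightest-first.
n1-n8 (5): add. Components now {n5} {n1,n8} {n4} {n3} {n9} {n7}
n3-n4 (5): add. Components now {n5} {n1,n8} {n3,n4} {n9} {n7}
n4-n8 (5): add. Components now {n5} {n1,n3,n4,n8} {n9} {n7}
n1-n4 (8): skip — n4 and n1 already connected.
n4-n5 (12): add. Components now {n1,n3,n4,n5,n8} {n9} {n7}
n7-n9 (12): add. Components now {n1,n3,n4,n5,n8} {n7,n9}
n3-n7 (14): add. Components now {n1,n3,n4,n5,n7,n8,n9}
The 4th edge added is n4-n5.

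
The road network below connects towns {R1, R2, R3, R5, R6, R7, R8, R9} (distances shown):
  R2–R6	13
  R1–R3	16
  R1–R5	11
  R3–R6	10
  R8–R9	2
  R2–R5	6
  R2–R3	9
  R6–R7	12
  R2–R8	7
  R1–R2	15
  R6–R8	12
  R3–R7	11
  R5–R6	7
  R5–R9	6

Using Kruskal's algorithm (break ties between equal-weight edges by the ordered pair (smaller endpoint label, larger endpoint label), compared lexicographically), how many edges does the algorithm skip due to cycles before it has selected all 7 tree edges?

2

Kruskal's algorithm — process edges by increasing weight (ties by edge label):
R8–R9 (2): add — endpoints in different components.
R2–R5 (6): add — endpoints in different components.
R5–R9 (6): add — endpoints in different components.
R2–R8 (7): skip — R8 and R2 already connected.
R5–R6 (7): add — endpoints in different components.
R2–R3 (9): add — endpoints in different components.
R3–R6 (10): skip — R6 and R3 already connected.
R1–R5 (11): add — endpoints in different components.
R3–R7 (11): add — endpoints in different components.
Edges rejected before the tree was complete: 2.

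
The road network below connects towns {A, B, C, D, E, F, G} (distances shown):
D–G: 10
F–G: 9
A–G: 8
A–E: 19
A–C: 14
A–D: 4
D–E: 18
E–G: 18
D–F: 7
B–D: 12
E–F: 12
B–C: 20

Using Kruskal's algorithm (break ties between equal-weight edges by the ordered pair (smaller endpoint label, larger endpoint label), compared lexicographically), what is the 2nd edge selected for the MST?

Kruskal's algorithm — process edges by increasing weight (ties by edge label):
A–D (4): add — endpoints in different components.
D–F (7): add — endpoints in different components.
A–G (8): add — endpoints in different components.
F–G (9): skip — F and G already connected.
D–G (10): skip — D and G already connected.
B–D (12): add — endpoints in different components.
E–F (12): add — endpoints in different components.
A–C (14): add — endpoints in different components.
The 2nd edge added is D–F.

D-F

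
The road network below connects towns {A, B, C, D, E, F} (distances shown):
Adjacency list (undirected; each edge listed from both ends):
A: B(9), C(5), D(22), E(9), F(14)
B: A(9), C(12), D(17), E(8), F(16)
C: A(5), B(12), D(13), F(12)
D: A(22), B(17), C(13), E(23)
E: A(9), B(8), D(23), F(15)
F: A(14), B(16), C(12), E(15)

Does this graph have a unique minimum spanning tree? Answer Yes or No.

No

Sort edges by weight, then run Kruskal:
A—C (5): add — endpoints in different components.
B—E (8): add — endpoints in different components.
A—B (9): add — endpoints in different components.
A—E (9): skip — A and E already connected.
B—C (12): skip — B and C already connected.
C—F (12): add — endpoints in different components.
C—D (13): add — endpoints in different components.
Non-tree edge A—E has weight 9, equal to the heaviest edge on its tree cycle — swapping gives another MST of the same weight. Not unique.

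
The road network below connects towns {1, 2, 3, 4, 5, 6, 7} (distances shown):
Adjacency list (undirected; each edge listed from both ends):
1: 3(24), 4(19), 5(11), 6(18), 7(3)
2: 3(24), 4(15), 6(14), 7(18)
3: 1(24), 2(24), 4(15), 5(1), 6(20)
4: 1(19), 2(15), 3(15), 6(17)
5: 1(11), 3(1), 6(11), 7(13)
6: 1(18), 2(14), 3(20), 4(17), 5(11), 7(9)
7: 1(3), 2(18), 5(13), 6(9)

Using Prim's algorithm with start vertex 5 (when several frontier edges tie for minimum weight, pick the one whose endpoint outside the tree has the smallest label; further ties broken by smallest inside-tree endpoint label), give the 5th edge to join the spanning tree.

Grow the tree from 5 using Prim:
Step 1: cheapest edge leaving the tree is 3 5 (1); add 3.
Step 2: cheapest edge leaving the tree is 1 5 (11); add 1.
Step 3: cheapest edge leaving the tree is 1 7 (3); add 7.
Step 4: cheapest edge leaving the tree is 6 7 (9); add 6.
Step 5: cheapest edge leaving the tree is 2 6 (14); add 2.
Step 6: cheapest edge leaving the tree is 2 4 (15); add 4.
The 5th edge added is 2 6.

2-6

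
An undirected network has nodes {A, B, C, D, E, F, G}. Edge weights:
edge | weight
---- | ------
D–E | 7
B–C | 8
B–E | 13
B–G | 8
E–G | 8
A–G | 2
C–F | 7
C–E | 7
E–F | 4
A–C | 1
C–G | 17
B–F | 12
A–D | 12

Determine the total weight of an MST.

29

Grow the tree from A using Prim:
Step 1: frontier [A–C 1, A–G 2, A–D 12] → take A–C (1); add C.
Step 2: frontier [A–G 2, A–D 12, C–E 7, C–F 7, B–C 8, C–G 17] → take A–G (2); add G.
Step 3: frontier [A–D 12, C–E 7, C–F 7, B–C 8, B–G 8, E–G 8] → take C–E (7); add E.
Step 4: frontier [A–D 12, C–F 7, B–C 8, E–F 4, D–E 7, B–E 13, B–G 8] → take E–F (4); add F.
Step 5: frontier [A–D 12, B–C 8, D–E 7, B–E 13, B–F 12, B–G 8] → take D–E (7); add D.
Step 6: frontier [B–C 8, B–E 13, B–F 12, B–G 8] → take B–C (8); add B.
MST edges: A–C, A–G, C–E, E–F, D–E, B–C; total weight 1+2+7+4+7+8 = 29.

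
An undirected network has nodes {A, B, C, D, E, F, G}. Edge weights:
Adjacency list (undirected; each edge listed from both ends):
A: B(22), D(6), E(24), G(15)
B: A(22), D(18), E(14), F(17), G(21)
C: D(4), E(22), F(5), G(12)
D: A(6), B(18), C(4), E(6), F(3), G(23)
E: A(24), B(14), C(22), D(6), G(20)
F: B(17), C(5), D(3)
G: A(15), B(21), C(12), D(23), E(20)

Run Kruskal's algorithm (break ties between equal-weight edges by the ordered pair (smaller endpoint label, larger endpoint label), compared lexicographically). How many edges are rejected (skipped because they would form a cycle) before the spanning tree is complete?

1

Kruskal's algorithm — process edges by increasing weight (ties by edge label):
D F (3): add. Components now {A} {B} {C} {D,F} {E} {G}
C D (4): add. Components now {A} {B} {C,D,F} {E} {G}
C F (5): skip — C and F already connected.
A D (6): add. Components now {A,C,D,F} {B} {E} {G}
D E (6): add. Components now {A,C,D,E,F} {B} {G}
C G (12): add. Components now {A,C,D,E,F,G} {B}
B E (14): add. Components now {A,B,C,D,E,F,G}
Edges rejected before the tree was complete: 1.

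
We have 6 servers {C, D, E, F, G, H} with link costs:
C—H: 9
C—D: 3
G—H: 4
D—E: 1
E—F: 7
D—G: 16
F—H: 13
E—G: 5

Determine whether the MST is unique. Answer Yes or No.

Sort edges by weight, then run Kruskal:
D—E (1): add. Components now {C} {D,E} {F} {G} {H}
C—D (3): add. Components now {C,D,E} {F} {G} {H}
G—H (4): add. Components now {C,D,E} {F} {G,H}
E—G (5): add. Components now {C,D,E,G,H} {F}
E—F (7): add. Components now {C,D,E,F,G,H}
Every non-tree edge has weight strictly greater than the heaviest edge on the tree path between its endpoints, so the MST is unique.

Yes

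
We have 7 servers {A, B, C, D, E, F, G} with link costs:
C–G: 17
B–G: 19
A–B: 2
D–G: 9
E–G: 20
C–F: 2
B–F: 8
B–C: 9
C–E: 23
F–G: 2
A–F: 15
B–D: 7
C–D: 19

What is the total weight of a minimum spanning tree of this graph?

Kruskal: consider edges lightest-first.
A–B (2): add. Components now {A,B} {C} {D} {E} {F} {G}
C–F (2): add. Components now {A,B} {C,F} {D} {E} {G}
F–G (2): add. Components now {A,B} {C,F,G} {D} {E}
B–D (7): add. Components now {A,B,D} {C,F,G} {E}
B–F (8): add. Components now {A,B,C,D,F,G} {E}
B–C (9): skip — B and C already connected.
D–G (9): skip — D and G already connected.
A–F (15): skip — A and F already connected.
C–G (17): skip — C and G already connected.
B–G (19): skip — B and G already connected.
C–D (19): skip — C and D already connected.
E–G (20): add. Components now {A,B,C,D,E,F,G}
MST edges: A–B, C–F, F–G, B–D, B–F, E–G; total weight 2+2+2+7+8+20 = 41.

41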